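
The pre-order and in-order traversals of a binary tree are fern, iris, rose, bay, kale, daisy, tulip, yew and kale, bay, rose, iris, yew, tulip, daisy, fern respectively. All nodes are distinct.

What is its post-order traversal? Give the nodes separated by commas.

kale, bay, rose, yew, tulip, daisy, iris, fern

The first element of pre-order is the root; it splits in-order into left and right subtrees.
Root fern: left subtree has 7 nodes {kale, bay, rose, iris, yew, tulip, daisy}, right has 0 { }.
  Root iris: left subtree has 3 nodes {kale, bay, rose}, right has 3 {yew, tulip, daisy}.
    Root rose: left subtree has 2 nodes {kale, bay}, right has 0 { }.
      Root bay: left subtree has 1 node {kale}, right has 0 { }.
    Root daisy: left subtree has 2 nodes {yew, tulip}, right has 0 { }.
      Root tulip: left subtree has 1 node {yew}, right has 0 { }.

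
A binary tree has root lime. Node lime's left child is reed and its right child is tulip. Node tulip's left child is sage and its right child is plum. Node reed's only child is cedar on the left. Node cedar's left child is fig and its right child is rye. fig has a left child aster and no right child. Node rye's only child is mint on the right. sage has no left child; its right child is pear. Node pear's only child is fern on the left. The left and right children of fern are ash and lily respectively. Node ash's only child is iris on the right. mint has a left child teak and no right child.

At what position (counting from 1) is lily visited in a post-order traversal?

Post-order visits the left subtree, then the right subtree, then the node.
At lime: go left to reed.
  At reed: go left to cedar.
    At cedar: go left to fig.
      At fig: go left to aster.
        aster is a leaf — visit aster.
      At fig: no right child.
      Visit fig.
    At cedar: go right to rye.
      At rye: no left child.
      At rye: go right to mint.
        At mint: go left to teak.
          teak is a leaf — visit teak.
        At mint: no right child.
        Visit mint.
      Visit rye.
    Visit cedar.
  At reed: no right child.
  Visit reed.
At lime: go right to tulip.
  At tulip: go left to sage.
    At sage: no left child.
    At sage: go right to pear.
      At pear: go left to fern.
        At fern: go left to ash.
          At ash: no left child.
          At ash: go right to iris.
            iris is a leaf — visit iris.
          Visit ash.
        At fern: go right to lily.
          lily is a leaf — visit lily.
        Visit fern.
      At pear: no right child.
      Visit pear.
    Visit sage.
  At tulip: go right to plum.
    plum is a leaf — visit plum.
  Visit tulip.
Visit lime.
Full post-order sequence: aster, fig, teak, mint, rye, cedar, reed, iris, ash, lily, fern, pear, sage, plum, tulip, lime.

10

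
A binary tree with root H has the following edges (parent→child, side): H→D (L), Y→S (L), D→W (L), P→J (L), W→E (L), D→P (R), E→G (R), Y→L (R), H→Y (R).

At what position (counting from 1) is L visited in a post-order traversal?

Post-order visits the left subtree, then the right subtree, then the node.
At H: go left to D.
  At D: go left to W.
    At W: go left to E.
      At E: no left child.
      At E: go right to G.
        G is a leaf — visit G.
      Visit E.
    At W: no right child.
    Visit W.
  At D: go right to P.
    At P: go left to J.
      J is a leaf — visit J.
    At P: no right child.
    Visit P.
  Visit D.
At H: go right to Y.
  At Y: go left to S.
    S is a leaf — visit S.
  At Y: go right to L.
    L is a leaf — visit L.
  Visit Y.
Visit H.
Full post-order sequence: G, E, W, J, P, D, S, L, Y, H.

8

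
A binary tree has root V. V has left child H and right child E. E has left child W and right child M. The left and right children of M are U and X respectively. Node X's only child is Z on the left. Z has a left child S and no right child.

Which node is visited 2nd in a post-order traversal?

W

Post-order visits the left subtree, then the right subtree, then the node.
At V: go left to H.
  H is a leaf — visit H.
At V: go right to E.
  At E: go left to W.
    W is a leaf — visit W.
  At E: go right to M.
    At M: go left to U.
      U is a leaf — visit U.
    At M: go right to X.
      At X: go left to Z.
        At Z: go left to S.
          S is a leaf — visit S.
        At Z: no right child.
        Visit Z.
      At X: no right child.
      Visit X.
    Visit M.
  Visit E.
Visit V.
Full post-order sequence: H, W, U, S, Z, X, M, E, V.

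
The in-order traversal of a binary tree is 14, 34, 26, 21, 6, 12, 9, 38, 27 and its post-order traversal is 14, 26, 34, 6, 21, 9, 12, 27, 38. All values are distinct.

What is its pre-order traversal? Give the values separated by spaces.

38 12 21 34 14 26 6 9 27

The last element of post-order is the root; it splits in-order into left and right subtrees.
Root 38: left subtree has 7 nodes {14, 34, 26, 21, 6, 12, 9}, right has 1 {27}.
  Root 12: left subtree has 5 nodes {14, 34, 26, 21, 6}, right has 1 {9}.
    Root 21: left subtree has 3 nodes {14, 34, 26}, right has 1 {6}.
      Root 34: left subtree has 1 node {14}, right has 1 {26}.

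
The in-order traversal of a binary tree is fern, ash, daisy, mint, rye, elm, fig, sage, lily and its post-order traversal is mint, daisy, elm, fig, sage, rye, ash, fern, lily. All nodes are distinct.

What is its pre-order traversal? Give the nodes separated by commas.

The last element of post-order is the root; it splits in-order into left and right subtrees.
Root lily: left subtree has 8 nodes {fern, ash, daisy, mint, rye, elm, fig, sage}, right has 0 { }.
  Root fern: left subtree has 0 nodes { }, right has 7 {ash, daisy, mint, rye, elm, fig, sage}.
    Root ash: left subtree has 0 nodes { }, right has 6 {daisy, mint, rye, elm, fig, sage}.
      Root rye: left subtree has 2 nodes {daisy, mint}, right has 3 {elm, fig, sage}.
        Root daisy: left subtree has 0 nodes { }, right has 1 {mint}.
        Root sage: left subtree has 2 nodes {elm, fig}, right has 0 { }.
          Root fig: left subtree has 1 node {elm}, right has 0 { }.

lily, fern, ash, rye, daisy, mint, sage, fig, elm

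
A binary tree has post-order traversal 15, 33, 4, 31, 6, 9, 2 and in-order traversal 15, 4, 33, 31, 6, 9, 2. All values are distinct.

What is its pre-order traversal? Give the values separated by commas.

2, 9, 6, 31, 4, 15, 33

The last element of post-order is the root; it splits in-order into left and right subtrees.
Root 2: left subtree has 6 nodes {15, 4, 33, 31, 6, 9}, right has 0 { }.
  Root 9: left subtree has 5 nodes {15, 4, 33, 31, 6}, right has 0 { }.
    Root 6: left subtree has 4 nodes {15, 4, 33, 31}, right has 0 { }.
      Root 31: left subtree has 3 nodes {15, 4, 33}, right has 0 { }.
        Root 4: left subtree has 1 node {15}, right has 1 {33}.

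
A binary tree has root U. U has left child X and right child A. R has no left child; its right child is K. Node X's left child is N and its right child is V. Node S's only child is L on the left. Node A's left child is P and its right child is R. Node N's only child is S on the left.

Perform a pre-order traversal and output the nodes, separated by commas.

U, X, N, S, L, V, A, P, R, K

Pre-order visits the node, then its left subtree, then its right subtree.
Visit U.
At U: go left to X.
  Visit X.
  At X: go left to N.
    Visit N.
    At N: go left to S.
      Visit S.
      At S: go left to L.
        L is a leaf — visit L.
      At S: no right child.
    At N: no right child.
  At X: go right to V.
    V is a leaf — visit V.
At U: go right to A.
  Visit A.
  At A: go left to P.
    P is a leaf — visit P.
  At A: go right to R.
    Visit R.
    At R: no left child.
    At R: go right to K.
      K is a leaf — visit K.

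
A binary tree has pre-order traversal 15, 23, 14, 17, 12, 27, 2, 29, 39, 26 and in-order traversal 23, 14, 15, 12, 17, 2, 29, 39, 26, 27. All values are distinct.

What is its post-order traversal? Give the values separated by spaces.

14 23 12 26 39 29 2 27 17 15

The first element of pre-order is the root; it splits in-order into left and right subtrees.
Root 15: left subtree has 2 nodes {23, 14}, right has 7 {12, 17, 2, 29, 39, 26, 27}.
  Root 23: left subtree has 0 nodes { }, right has 1 {14}.
  Root 17: left subtree has 1 node {12}, right has 5 {2, 29, 39, 26, 27}.
    Root 27: left subtree has 4 nodes {2, 29, 39, 26}, right has 0 { }.
      Root 2: left subtree has 0 nodes { }, right has 3 {29, 39, 26}.
        Root 29: left subtree has 0 nodes { }, right has 2 {39, 26}.
          Root 39: left subtree has 0 nodes { }, right has 1 {26}.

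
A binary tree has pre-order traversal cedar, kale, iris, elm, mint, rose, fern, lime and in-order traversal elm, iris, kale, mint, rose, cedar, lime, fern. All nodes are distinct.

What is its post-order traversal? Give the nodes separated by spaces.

elm iris rose mint kale lime fern cedar

The first element of pre-order is the root; it splits in-order into left and right subtrees.
Root cedar: left subtree has 5 nodes {elm, iris, kale, mint, rose}, right has 2 {lime, fern}.
  Root kale: left subtree has 2 nodes {elm, iris}, right has 2 {mint, rose}.
    Root iris: left subtree has 1 node {elm}, right has 0 { }.
    Root mint: left subtree has 0 nodes { }, right has 1 {rose}.
  Root fern: left subtree has 1 node {lime}, right has 0 { }.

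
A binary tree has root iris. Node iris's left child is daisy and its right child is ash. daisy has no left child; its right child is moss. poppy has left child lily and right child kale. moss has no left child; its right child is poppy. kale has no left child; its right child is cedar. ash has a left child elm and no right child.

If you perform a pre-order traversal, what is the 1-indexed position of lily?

5

Pre-order visits the node, then its left subtree, then its right subtree.
Visit iris.
At iris: go left to daisy.
  Visit daisy.
  At daisy: no left child.
  At daisy: go right to moss.
    Visit moss.
    At moss: no left child.
    At moss: go right to poppy.
      Visit poppy.
      At poppy: go left to lily.
        lily is a leaf — visit lily.
      At poppy: go right to kale.
        Visit kale.
        At kale: no left child.
        At kale: go right to cedar.
          cedar is a leaf — visit cedar.
At iris: go right to ash.
  Visit ash.
  At ash: go left to elm.
    elm is a leaf — visit elm.
  At ash: no right child.
Full pre-order sequence: iris, daisy, moss, poppy, lily, kale, cedar, ash, elm.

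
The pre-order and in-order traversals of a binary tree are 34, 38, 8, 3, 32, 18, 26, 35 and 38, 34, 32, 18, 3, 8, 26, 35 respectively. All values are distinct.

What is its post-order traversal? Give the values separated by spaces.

38 18 32 3 35 26 8 34

The first element of pre-order is the root; it splits in-order into left and right subtrees.
Root 34: left subtree has 1 node {38}, right has 6 {32, 18, 3, 8, 26, 35}.
  Root 8: left subtree has 3 nodes {32, 18, 3}, right has 2 {26, 35}.
    Root 3: left subtree has 2 nodes {32, 18}, right has 0 { }.
      Root 32: left subtree has 0 nodes { }, right has 1 {18}.
    Root 26: left subtree has 0 nodes { }, right has 1 {35}.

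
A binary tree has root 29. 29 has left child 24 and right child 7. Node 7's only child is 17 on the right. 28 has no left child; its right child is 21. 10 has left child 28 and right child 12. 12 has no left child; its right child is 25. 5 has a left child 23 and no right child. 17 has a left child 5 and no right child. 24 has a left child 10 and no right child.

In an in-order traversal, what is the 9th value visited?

23

In-order visits the left subtree, then the node, then the right subtree.
At 29: go left to 24.
  At 24: go left to 10.
    At 10: go left to 28.
      At 28: no left child.
      Visit 28.
      At 28: go right to 21.
        21 is a leaf — visit 21.
    Visit 10.
    At 10: go right to 12.
      At 12: no left child.
      Visit 12.
      At 12: go right to 25.
        25 is a leaf — visit 25.
  Visit 24.
  At 24: no right child.
Visit 29.
At 29: go right to 7.
  At 7: no left child.
  Visit 7.
  At 7: go right to 17.
    At 17: go left to 5.
      At 5: go left to 23.
        23 is a leaf — visit 23.
      Visit 5.
      At 5: no right child.
    Visit 17.
    At 17: no right child.
Full in-order sequence: 28, 21, 10, 12, 25, 24, 29, 7, 23, 5, 17.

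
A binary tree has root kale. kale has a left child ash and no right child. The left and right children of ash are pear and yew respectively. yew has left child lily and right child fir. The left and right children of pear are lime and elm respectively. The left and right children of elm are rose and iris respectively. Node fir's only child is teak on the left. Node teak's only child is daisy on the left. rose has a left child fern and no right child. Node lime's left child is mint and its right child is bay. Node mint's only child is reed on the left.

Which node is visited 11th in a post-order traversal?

Post-order visits the left subtree, then the right subtree, then the node.
At kale: go left to ash.
  At ash: go left to pear.
    At pear: go left to lime.
      At lime: go left to mint.
        At mint: go left to reed.
          reed is a leaf — visit reed.
        At mint: no right child.
        Visit mint.
      At lime: go right to bay.
        bay is a leaf — visit bay.
      Visit lime.
    At pear: go right to elm.
      At elm: go left to rose.
        At rose: go left to fern.
          fern is a leaf — visit fern.
        At rose: no right child.
        Visit rose.
      At elm: go right to iris.
        iris is a leaf — visit iris.
      Visit elm.
    Visit pear.
  At ash: go right to yew.
    At yew: go left to lily.
      lily is a leaf — visit lily.
    At yew: go right to fir.
      At fir: go left to teak.
        At teak: go left to daisy.
          daisy is a leaf — visit daisy.
        At teak: no right child.
        Visit teak.
      At fir: no right child.
      Visit fir.
    Visit yew.
  Visit ash.
At kale: no right child.
Visit kale.
Full post-order sequence: reed, mint, bay, lime, fern, rose, iris, elm, pear, lily, daisy, teak, fir, yew, ash, kale.

daisy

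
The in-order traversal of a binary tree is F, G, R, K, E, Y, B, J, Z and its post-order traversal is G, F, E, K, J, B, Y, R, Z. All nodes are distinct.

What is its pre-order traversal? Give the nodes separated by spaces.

The last element of post-order is the root; it splits in-order into left and right subtrees.
Root Z: left subtree has 8 nodes {F, G, R, K, E, Y, B, J}, right has 0 { }.
  Root R: left subtree has 2 nodes {F, G}, right has 5 {K, E, Y, B, J}.
    Root F: left subtree has 0 nodes { }, right has 1 {G}.
    Root Y: left subtree has 2 nodes {K, E}, right has 2 {B, J}.
      Root K: left subtree has 0 nodes { }, right has 1 {E}.
      Root B: left subtree has 0 nodes { }, right has 1 {J}.

Z R F G Y K E B J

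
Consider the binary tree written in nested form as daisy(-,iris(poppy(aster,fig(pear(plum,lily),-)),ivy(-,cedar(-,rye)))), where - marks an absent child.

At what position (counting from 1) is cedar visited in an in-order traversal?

In-order visits the left subtree, then the node, then the right subtree.
At daisy: no left child.
Visit daisy.
At daisy: go right to iris.
  At iris: go left to poppy.
    At poppy: go left to aster.
      aster is a leaf — visit aster.
    Visit poppy.
    At poppy: go right to fig.
      At fig: go left to pear.
        At pear: go left to plum.
          plum is a leaf — visit plum.
        Visit pear.
        At pear: go right to lily.
          lily is a leaf — visit lily.
      Visit fig.
      At fig: no right child.
  Visit iris.
  At iris: go right to ivy.
    At ivy: no left child.
    Visit ivy.
    At ivy: go right to cedar.
      At cedar: no left child.
      Visit cedar.
      At cedar: go right to rye.
        rye is a leaf — visit rye.
Full in-order sequence: daisy, aster, poppy, plum, pear, lily, fig, iris, ivy, cedar, rye.

10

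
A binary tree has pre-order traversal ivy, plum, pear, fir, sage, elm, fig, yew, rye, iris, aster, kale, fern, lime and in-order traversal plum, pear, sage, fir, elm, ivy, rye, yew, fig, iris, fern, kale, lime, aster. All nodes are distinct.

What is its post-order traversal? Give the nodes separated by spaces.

sage elm fir pear plum rye yew fern lime kale aster iris fig ivy

The first element of pre-order is the root; it splits in-order into left and right subtrees.
Root ivy: left subtree has 5 nodes {plum, pear, sage, fir, elm}, right has 8 {rye, yew, fig, iris, fern, kale, lime, aster}.
  Root plum: left subtree has 0 nodes { }, right has 4 {pear, sage, fir, elm}.
    Root pear: left subtree has 0 nodes { }, right has 3 {sage, fir, elm}.
      Root fir: left subtree has 1 node {sage}, right has 1 {elm}.
  Root fig: left subtree has 2 nodes {rye, yew}, right has 5 {iris, fern, kale, lime, aster}.
    Root yew: left subtree has 1 node {rye}, right has 0 { }.
    Root iris: left subtree has 0 nodes { }, right has 4 {fern, kale, lime, aster}.
      Root aster: left subtree has 3 nodes {fern, kale, lime}, right has 0 { }.
        Root kale: left subtree has 1 node {fern}, right has 1 {lime}.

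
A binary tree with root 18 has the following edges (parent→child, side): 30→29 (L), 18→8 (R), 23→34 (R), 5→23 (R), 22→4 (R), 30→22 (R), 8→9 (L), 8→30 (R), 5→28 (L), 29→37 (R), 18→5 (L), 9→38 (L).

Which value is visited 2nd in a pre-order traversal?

5

Pre-order visits the node, then its left subtree, then its right subtree.
Visit 18.
At 18: go left to 5.
  Visit 5.
  At 5: go left to 28.
    28 is a leaf — visit 28.
  At 5: go right to 23.
    Visit 23.
    At 23: no left child.
    At 23: go right to 34.
      34 is a leaf — visit 34.
At 18: go right to 8.
  Visit 8.
  At 8: go left to 9.
    Visit 9.
    At 9: go left to 38.
      38 is a leaf — visit 38.
    At 9: no right child.
  At 8: go right to 30.
    Visit 30.
    At 30: go left to 29.
      Visit 29.
      At 29: no left child.
      At 29: go right to 37.
        37 is a leaf — visit 37.
    At 30: go right to 22.
      Visit 22.
      At 22: no left child.
      At 22: go right to 4.
        4 is a leaf — visit 4.
Full pre-order sequence: 18, 5, 28, 23, 34, 8, 9, 38, 30, 29, 37, 22, 4.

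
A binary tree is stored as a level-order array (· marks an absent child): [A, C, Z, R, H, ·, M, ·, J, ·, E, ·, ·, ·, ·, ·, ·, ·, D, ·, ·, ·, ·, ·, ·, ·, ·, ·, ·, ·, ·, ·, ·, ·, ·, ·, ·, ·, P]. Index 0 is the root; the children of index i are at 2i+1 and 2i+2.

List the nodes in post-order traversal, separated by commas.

P, D, J, R, E, H, C, M, Z, A

Post-order visits the left subtree, then the right subtree, then the node.
At A: go left to C.
  At C: go left to R.
    At R: no left child.
    At R: go right to J.
      At J: no left child.
      At J: go right to D.
        At D: no left child.
        At D: go right to P.
          P is a leaf — visit P.
        Visit D.
      Visit J.
    Visit R.
  At C: go right to H.
    At H: no left child.
    At H: go right to E.
      E is a leaf — visit E.
    Visit H.
  Visit C.
At A: go right to Z.
  At Z: no left child.
  At Z: go right to M.
    M is a leaf — visit M.
  Visit Z.
Visit A.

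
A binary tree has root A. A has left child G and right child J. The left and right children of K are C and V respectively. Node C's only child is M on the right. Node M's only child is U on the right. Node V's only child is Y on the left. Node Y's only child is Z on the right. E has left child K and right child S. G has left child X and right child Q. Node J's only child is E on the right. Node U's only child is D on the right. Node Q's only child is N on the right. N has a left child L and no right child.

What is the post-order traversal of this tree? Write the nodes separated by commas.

X, L, N, Q, G, D, U, M, C, Z, Y, V, K, S, E, J, A

Post-order visits the left subtree, then the right subtree, then the node.
At A: go left to G.
  At G: go left to X.
    X is a leaf — visit X.
  At G: go right to Q.
    At Q: no left child.
    At Q: go right to N.
      At N: go left to L.
        L is a leaf — visit L.
      At N: no right child.
      Visit N.
    Visit Q.
  Visit G.
At A: go right to J.
  At J: no left child.
  At J: go right to E.
    At E: go left to K.
      At K: go left to C.
        At C: no left child.
        At C: go right to M.
          At M: no left child.
          At M: go right to U.
            At U: no left child.
            At U: go right to D.
              D is a leaf — visit D.
            Visit U.
          Visit M.
        Visit C.
      At K: go right to V.
        At V: go left to Y.
          At Y: no left child.
          At Y: go right to Z.
            Z is a leaf — visit Z.
          Visit Y.
        At V: no right child.
        Visit V.
      Visit K.
    At E: go right to S.
      S is a leaf — visit S.
    Visit E.
  Visit J.
Visit A.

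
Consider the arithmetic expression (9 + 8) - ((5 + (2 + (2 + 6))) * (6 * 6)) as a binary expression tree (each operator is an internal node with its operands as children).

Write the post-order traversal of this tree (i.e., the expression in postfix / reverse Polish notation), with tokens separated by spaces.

9 8 + 5 2 2 6 + + + 6 6 * * -

Post-order on an expression tree gives postfix notation: for each operator, emit left operand, right operand, then the operator.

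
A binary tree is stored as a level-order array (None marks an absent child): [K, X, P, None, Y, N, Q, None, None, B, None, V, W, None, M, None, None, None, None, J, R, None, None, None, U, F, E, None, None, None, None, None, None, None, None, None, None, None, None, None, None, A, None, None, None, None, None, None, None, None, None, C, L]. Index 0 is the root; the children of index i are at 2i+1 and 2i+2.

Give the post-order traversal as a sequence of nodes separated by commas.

Post-order visits the left subtree, then the right subtree, then the node.
At K: go left to X.
  At X: no left child.
  At X: go right to Y.
    At Y: go left to B.
      At B: go left to J.
        J is a leaf — visit J.
      At B: go right to R.
        At R: go left to A.
          A is a leaf — visit A.
        At R: no right child.
        Visit R.
      Visit B.
    At Y: no right child.
    Visit Y.
  Visit X.
At K: go right to P.
  At P: go left to N.
    At N: go left to V.
      At V: no left child.
      At V: go right to U.
        U is a leaf — visit U.
      Visit V.
    At N: go right to W.
      At W: go left to F.
        At F: go left to C.
          C is a leaf — visit C.
        At F: go right to L.
          L is a leaf — visit L.
        Visit F.
      At W: go right to E.
        E is a leaf — visit E.
      Visit W.
    Visit N.
  At P: go right to Q.
    At Q: no left child.
    At Q: go right to M.
      M is a leaf — visit M.
    Visit Q.
  Visit P.
Visit K.

J, A, R, B, Y, X, U, V, C, L, F, E, W, N, M, Q, P, K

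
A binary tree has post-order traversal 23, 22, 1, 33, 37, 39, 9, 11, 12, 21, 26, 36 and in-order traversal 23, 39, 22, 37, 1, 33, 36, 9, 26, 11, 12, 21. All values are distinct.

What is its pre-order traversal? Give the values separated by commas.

36, 39, 23, 37, 22, 33, 1, 26, 9, 21, 12, 11

The last element of post-order is the root; it splits in-order into left and right subtrees.
Root 36: left subtree has 6 nodes {23, 39, 22, 37, 1, 33}, right has 5 {9, 26, 11, 12, 21}.
  Root 39: left subtree has 1 node {23}, right has 4 {22, 37, 1, 33}.
    Root 37: left subtree has 1 node {22}, right has 2 {1, 33}.
      Root 33: left subtree has 1 node {1}, right has 0 { }.
  Root 26: left subtree has 1 node {9}, right has 3 {11, 12, 21}.
    Root 21: left subtree has 2 nodes {11, 12}, right has 0 { }.
      Root 12: left subtree has 1 node {11}, right has 0 { }.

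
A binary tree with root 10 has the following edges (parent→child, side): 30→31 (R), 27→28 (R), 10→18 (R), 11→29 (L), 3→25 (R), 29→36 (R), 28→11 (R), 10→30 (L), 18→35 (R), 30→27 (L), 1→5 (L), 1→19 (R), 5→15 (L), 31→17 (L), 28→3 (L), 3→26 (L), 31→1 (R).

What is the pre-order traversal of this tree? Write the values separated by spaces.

10 30 27 28 3 26 25 11 29 36 31 17 1 5 15 19 18 35

Pre-order visits the node, then its left subtree, then its right subtree.
Visit 10.
At 10: go left to 30.
  Visit 30.
  At 30: go left to 27.
    Visit 27.
    At 27: no left child.
    At 27: go right to 28.
      Visit 28.
      At 28: go left to 3.
        Visit 3.
        At 3: go left to 26.
          26 is a leaf — visit 26.
        At 3: go right to 25.
          25 is a leaf — visit 25.
      At 28: go right to 11.
        Visit 11.
        At 11: go left to 29.
          Visit 29.
          At 29: no left child.
          At 29: go right to 36.
            36 is a leaf — visit 36.
        At 11: no right child.
  At 30: go right to 31.
    Visit 31.
    At 31: go left to 17.
      17 is a leaf — visit 17.
    At 31: go right to 1.
      Visit 1.
      At 1: go left to 5.
        Visit 5.
        At 5: go left to 15.
          15 is a leaf — visit 15.
        At 5: no right child.
      At 1: go right to 19.
        19 is a leaf — visit 19.
At 10: go right to 18.
  Visit 18.
  At 18: no left child.
  At 18: go right to 35.
    35 is a leaf — visit 35.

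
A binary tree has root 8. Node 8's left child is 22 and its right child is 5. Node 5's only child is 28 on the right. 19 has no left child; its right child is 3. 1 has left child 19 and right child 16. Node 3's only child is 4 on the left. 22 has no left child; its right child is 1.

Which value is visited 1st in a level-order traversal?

8

Level-order visits nodes level by level from the root, left to right within each level.
Level 0: 8
Level 1: 22, 5
Level 2: 1, 28
Level 3: 19, 16
Level 4: 3
Level 5: 4
Full level-order sequence: 8, 22, 5, 1, 28, 19, 16, 3, 4.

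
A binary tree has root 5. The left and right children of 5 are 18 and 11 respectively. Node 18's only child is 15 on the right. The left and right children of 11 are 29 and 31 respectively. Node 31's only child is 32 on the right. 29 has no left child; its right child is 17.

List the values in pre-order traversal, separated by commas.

Pre-order visits the node, then its left subtree, then its right subtree.
Visit 5.
At 5: go left to 18.
  Visit 18.
  At 18: no left child.
  At 18: go right to 15.
    15 is a leaf — visit 15.
At 5: go right to 11.
  Visit 11.
  At 11: go left to 29.
    Visit 29.
    At 29: no left child.
    At 29: go right to 17.
      17 is a leaf — visit 17.
  At 11: go right to 31.
    Visit 31.
    At 31: no left child.
    At 31: go right to 32.
      32 is a leaf — visit 32.

5, 18, 15, 11, 29, 17, 31, 32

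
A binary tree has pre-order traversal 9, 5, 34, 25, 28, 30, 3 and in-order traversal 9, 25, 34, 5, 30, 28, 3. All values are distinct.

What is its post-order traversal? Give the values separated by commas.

25, 34, 30, 3, 28, 5, 9

The first element of pre-order is the root; it splits in-order into left and right subtrees.
Root 9: left subtree has 0 nodes { }, right has 6 {25, 34, 5, 30, 28, 3}.
  Root 5: left subtree has 2 nodes {25, 34}, right has 3 {30, 28, 3}.
    Root 34: left subtree has 1 node {25}, right has 0 { }.
    Root 28: left subtree has 1 node {30}, right has 1 {3}.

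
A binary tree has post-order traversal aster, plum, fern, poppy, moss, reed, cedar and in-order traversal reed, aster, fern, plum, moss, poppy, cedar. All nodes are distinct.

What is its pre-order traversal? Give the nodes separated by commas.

cedar, reed, moss, fern, aster, plum, poppy

The last element of post-order is the root; it splits in-order into left and right subtrees.
Root cedar: left subtree has 6 nodes {reed, aster, fern, plum, moss, poppy}, right has 0 { }.
  Root reed: left subtree has 0 nodes { }, right has 5 {aster, fern, plum, moss, poppy}.
    Root moss: left subtree has 3 nodes {aster, fern, plum}, right has 1 {poppy}.
      Root fern: left subtree has 1 node {aster}, right has 1 {plum}.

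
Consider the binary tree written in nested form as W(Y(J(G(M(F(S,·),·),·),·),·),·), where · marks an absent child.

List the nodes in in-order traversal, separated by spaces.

In-order visits the left subtree, then the node, then the right subtree.
At W: go left to Y.
  At Y: go left to J.
    At J: go left to G.
      At G: go left to M.
        At M: go left to F.
          At F: go left to S.
            S is a leaf — visit S.
          Visit F.
          At F: no right child.
        Visit M.
        At M: no right child.
      Visit G.
      At G: no right child.
    Visit J.
    At J: no right child.
  Visit Y.
  At Y: no right child.
Visit W.
At W: no right child.

S F M G J Y W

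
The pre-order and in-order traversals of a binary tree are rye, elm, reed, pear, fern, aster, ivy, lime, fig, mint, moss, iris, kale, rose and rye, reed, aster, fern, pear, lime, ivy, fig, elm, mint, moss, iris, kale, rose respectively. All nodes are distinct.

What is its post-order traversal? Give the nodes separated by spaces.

The first element of pre-order is the root; it splits in-order into left and right subtrees.
Root rye: left subtree has 0 nodes { }, right has 13 {reed, aster, fern, pear, lime, ivy, fig, elm, mint, moss, iris, kale, rose}.
  Root elm: left subtree has 7 nodes {reed, aster, fern, pear, lime, ivy, fig}, right has 5 {mint, moss, iris, kale, rose}.
    Root reed: left subtree has 0 nodes { }, right has 6 {aster, fern, pear, lime, ivy, fig}.
      Root pear: left subtree has 2 nodes {aster, fern}, right has 3 {lime, ivy, fig}.
        Root fern: left subtree has 1 node {aster}, right has 0 { }.
        Root ivy: left subtree has 1 node {lime}, right has 1 {fig}.
    Root mint: left subtree has 0 nodes { }, right has 4 {moss, iris, kale, rose}.
      Root moss: left subtree has 0 nodes { }, right has 3 {iris, kale, rose}.
        Root iris: left subtree has 0 nodes { }, right has 2 {kale, rose}.
          Root kale: left subtree has 0 nodes { }, right has 1 {rose}.

aster fern lime fig ivy pear reed rose kale iris moss mint elm rye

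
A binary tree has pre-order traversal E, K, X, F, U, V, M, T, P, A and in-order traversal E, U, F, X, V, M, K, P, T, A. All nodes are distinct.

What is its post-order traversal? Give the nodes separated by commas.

The first element of pre-order is the root; it splits in-order into left and right subtrees.
Root E: left subtree has 0 nodes { }, right has 9 {U, F, X, V, M, K, P, T, A}.
  Root K: left subtree has 5 nodes {U, F, X, V, M}, right has 3 {P, T, A}.
    Root X: left subtree has 2 nodes {U, F}, right has 2 {V, M}.
      Root F: left subtree has 1 node {U}, right has 0 { }.
      Root V: left subtree has 0 nodes { }, right has 1 {M}.
    Root T: left subtree has 1 node {P}, right has 1 {A}.

U, F, M, V, X, P, A, T, K, E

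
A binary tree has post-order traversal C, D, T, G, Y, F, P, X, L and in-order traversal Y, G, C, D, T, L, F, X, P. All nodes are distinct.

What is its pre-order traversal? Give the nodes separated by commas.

L, Y, G, T, D, C, X, F, P

The last element of post-order is the root; it splits in-order into left and right subtrees.
Root L: left subtree has 5 nodes {Y, G, C, D, T}, right has 3 {F, X, P}.
  Root Y: left subtree has 0 nodes { }, right has 4 {G, C, D, T}.
    Root G: left subtree has 0 nodes { }, right has 3 {C, D, T}.
      Root T: left subtree has 2 nodes {C, D}, right has 0 { }.
        Root D: left subtree has 1 node {C}, right has 0 { }.
  Root X: left subtree has 1 node {F}, right has 1 {P}.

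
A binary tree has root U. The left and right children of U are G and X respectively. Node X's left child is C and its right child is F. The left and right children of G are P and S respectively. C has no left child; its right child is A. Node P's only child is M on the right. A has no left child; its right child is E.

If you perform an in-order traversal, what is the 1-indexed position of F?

10

In-order visits the left subtree, then the node, then the right subtree.
At U: go left to G.
  At G: go left to P.
    At P: no left child.
    Visit P.
    At P: go right to M.
      M is a leaf — visit M.
  Visit G.
  At G: go right to S.
    S is a leaf — visit S.
Visit U.
At U: go right to X.
  At X: go left to C.
    At C: no left child.
    Visit C.
    At C: go right to A.
      At A: no left child.
      Visit A.
      At A: go right to E.
        E is a leaf — visit E.
  Visit X.
  At X: go right to F.
    F is a leaf — visit F.
Full in-order sequence: P, M, G, S, U, C, A, E, X, F.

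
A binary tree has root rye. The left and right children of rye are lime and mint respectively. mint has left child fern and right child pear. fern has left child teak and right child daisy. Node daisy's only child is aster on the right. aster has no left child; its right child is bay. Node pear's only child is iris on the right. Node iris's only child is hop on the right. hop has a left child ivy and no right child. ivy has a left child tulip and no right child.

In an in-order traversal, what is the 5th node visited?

In-order visits the left subtree, then the node, then the right subtree.
At rye: go left to lime.
  lime is a leaf — visit lime.
Visit rye.
At rye: go right to mint.
  At mint: go left to fern.
    At fern: go left to teak.
      teak is a leaf — visit teak.
    Visit fern.
    At fern: go right to daisy.
      At daisy: no left child.
      Visit daisy.
      At daisy: go right to aster.
        At aster: no left child.
        Visit aster.
        At aster: go right to bay.
          bay is a leaf — visit bay.
  Visit mint.
  At mint: go right to pear.
    At pear: no left child.
    Visit pear.
    At pear: go right to iris.
      At iris: no left child.
      Visit iris.
      At iris: go right to hop.
        At hop: go left to ivy.
          At ivy: go left to tulip.
            tulip is a leaf — visit tulip.
          Visit ivy.
          At ivy: no right child.
        Visit hop.
        At hop: no right child.
Full in-order sequence: lime, rye, teak, fern, daisy, aster, bay, mint, pear, iris, tulip, ivy, hop.

daisy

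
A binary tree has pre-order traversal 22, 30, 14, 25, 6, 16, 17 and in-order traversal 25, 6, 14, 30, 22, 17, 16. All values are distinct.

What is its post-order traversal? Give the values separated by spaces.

The first element of pre-order is the root; it splits in-order into left and right subtrees.
Root 22: left subtree has 4 nodes {25, 6, 14, 30}, right has 2 {17, 16}.
  Root 30: left subtree has 3 nodes {25, 6, 14}, right has 0 { }.
    Root 14: left subtree has 2 nodes {25, 6}, right has 0 { }.
      Root 25: left subtree has 0 nodes { }, right has 1 {6}.
  Root 16: left subtree has 1 node {17}, right has 0 { }.

6 25 14 30 17 16 22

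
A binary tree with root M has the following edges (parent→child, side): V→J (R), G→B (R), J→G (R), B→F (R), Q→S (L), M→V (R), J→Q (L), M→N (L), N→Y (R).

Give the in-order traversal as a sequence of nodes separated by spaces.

In-order visits the left subtree, then the node, then the right subtree.
At M: go left to N.
  At N: no left child.
  Visit N.
  At N: go right to Y.
    Y is a leaf — visit Y.
Visit M.
At M: go right to V.
  At V: no left child.
  Visit V.
  At V: go right to J.
    At J: go left to Q.
      At Q: go left to S.
        S is a leaf — visit S.
      Visit Q.
      At Q: no right child.
    Visit J.
    At J: go right to G.
      At G: no left child.
      Visit G.
      At G: go right to B.
        At B: no left child.
        Visit B.
        At B: go right to F.
          F is a leaf — visit F.

N Y M V S Q J G B F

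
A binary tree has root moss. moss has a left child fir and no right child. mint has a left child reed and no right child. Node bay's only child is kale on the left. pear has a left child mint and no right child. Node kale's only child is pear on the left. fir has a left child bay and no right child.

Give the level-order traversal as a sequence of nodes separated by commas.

moss, fir, bay, kale, pear, mint, reed

Level-order visits nodes level by level from the root, left to right within each level.
Level 0: moss
Level 1: fir
Level 2: bay
Level 3: kale
Level 4: pear
Level 5: mint
Level 6: reed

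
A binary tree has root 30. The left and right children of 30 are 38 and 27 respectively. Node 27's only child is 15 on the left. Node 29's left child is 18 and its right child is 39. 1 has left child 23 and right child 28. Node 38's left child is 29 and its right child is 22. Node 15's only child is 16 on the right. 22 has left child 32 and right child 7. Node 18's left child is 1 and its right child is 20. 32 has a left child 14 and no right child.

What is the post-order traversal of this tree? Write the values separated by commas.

Post-order visits the left subtree, then the right subtree, then the node.
At 30: go left to 38.
  At 38: go left to 29.
    At 29: go left to 18.
      At 18: go left to 1.
        At 1: go left to 23.
          23 is a leaf — visit 23.
        At 1: go right to 28.
          28 is a leaf — visit 28.
        Visit 1.
      At 18: go right to 20.
        20 is a leaf — visit 20.
      Visit 18.
    At 29: go right to 39.
      39 is a leaf — visit 39.
    Visit 29.
  At 38: go right to 22.
    At 22: go left to 32.
      At 32: go left to 14.
        14 is a leaf — visit 14.
      At 32: no right child.
      Visit 32.
    At 22: go right to 7.
      7 is a leaf — visit 7.
    Visit 22.
  Visit 38.
At 30: go right to 27.
  At 27: go left to 15.
    At 15: no left child.
    At 15: go right to 16.
      16 is a leaf — visit 16.
    Visit 15.
  At 27: no right child.
  Visit 27.
Visit 30.

23, 28, 1, 20, 18, 39, 29, 14, 32, 7, 22, 38, 16, 15, 27, 30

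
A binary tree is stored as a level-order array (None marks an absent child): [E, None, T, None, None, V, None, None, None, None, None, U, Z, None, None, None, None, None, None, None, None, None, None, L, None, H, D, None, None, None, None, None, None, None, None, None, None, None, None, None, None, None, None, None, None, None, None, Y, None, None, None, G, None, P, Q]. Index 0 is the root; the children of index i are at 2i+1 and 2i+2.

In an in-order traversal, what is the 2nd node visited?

In-order visits the left subtree, then the node, then the right subtree.
At E: no left child.
Visit E.
At E: go right to T.
  At T: go left to V.
    At V: go left to U.
      At U: go left to L.
        At L: go left to Y.
          Y is a leaf — visit Y.
        Visit L.
        At L: no right child.
      Visit U.
      At U: no right child.
    Visit V.
    At V: go right to Z.
      At Z: go left to H.
        At H: go left to G.
          G is a leaf — visit G.
        Visit H.
        At H: no right child.
      Visit Z.
      At Z: go right to D.
        At D: go left to P.
          P is a leaf — visit P.
        Visit D.
        At D: go right to Q.
          Q is a leaf — visit Q.
  Visit T.
  At T: no right child.
Full in-order sequence: E, Y, L, U, V, G, H, Z, P, D, Q, T.

Y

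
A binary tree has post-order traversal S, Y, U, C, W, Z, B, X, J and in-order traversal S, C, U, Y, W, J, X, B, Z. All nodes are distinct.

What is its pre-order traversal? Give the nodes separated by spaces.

The last element of post-order is the root; it splits in-order into left and right subtrees.
Root J: left subtree has 5 nodes {S, C, U, Y, W}, right has 3 {X, B, Z}.
  Root W: left subtree has 4 nodes {S, C, U, Y}, right has 0 { }.
    Root C: left subtree has 1 node {S}, right has 2 {U, Y}.
      Root U: left subtree has 0 nodes { }, right has 1 {Y}.
  Root X: left subtree has 0 nodes { }, right has 2 {B, Z}.
    Root B: left subtree has 0 nodes { }, right has 1 {Z}.

J W C S U Y X B Z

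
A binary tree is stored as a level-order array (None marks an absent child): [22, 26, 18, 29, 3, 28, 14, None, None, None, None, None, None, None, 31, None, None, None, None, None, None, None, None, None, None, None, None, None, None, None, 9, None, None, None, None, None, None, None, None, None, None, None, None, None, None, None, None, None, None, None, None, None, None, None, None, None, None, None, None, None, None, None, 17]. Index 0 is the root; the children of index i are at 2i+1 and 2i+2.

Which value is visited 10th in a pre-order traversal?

17

Pre-order visits the node, then its left subtree, then its right subtree.
Visit 22.
At 22: go left to 26.
  Visit 26.
  At 26: go left to 29.
    29 is a leaf — visit 29.
  At 26: go right to 3.
    3 is a leaf — visit 3.
At 22: go right to 18.
  Visit 18.
  At 18: go left to 28.
    28 is a leaf — visit 28.
  At 18: go right to 14.
    Visit 14.
    At 14: no left child.
    At 14: go right to 31.
      Visit 31.
      At 31: no left child.
      At 31: go right to 9.
        Visit 9.
        At 9: no left child.
        At 9: go right to 17.
          17 is a leaf — visit 17.
Full pre-order sequence: 22, 26, 29, 3, 18, 28, 14, 31, 9, 17.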